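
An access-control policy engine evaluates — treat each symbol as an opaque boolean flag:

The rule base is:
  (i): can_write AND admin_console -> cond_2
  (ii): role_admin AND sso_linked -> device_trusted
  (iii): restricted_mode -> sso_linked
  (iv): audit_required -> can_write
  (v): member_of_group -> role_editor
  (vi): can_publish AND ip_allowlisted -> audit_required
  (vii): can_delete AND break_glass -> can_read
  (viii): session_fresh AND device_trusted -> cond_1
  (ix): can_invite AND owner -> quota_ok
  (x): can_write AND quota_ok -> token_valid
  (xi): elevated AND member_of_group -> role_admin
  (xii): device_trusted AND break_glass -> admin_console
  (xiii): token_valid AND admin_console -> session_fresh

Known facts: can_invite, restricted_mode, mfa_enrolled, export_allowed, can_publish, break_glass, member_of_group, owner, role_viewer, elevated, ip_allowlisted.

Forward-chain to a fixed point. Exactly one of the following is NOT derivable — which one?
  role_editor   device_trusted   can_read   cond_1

Round 1 fires (iii), (v), (vi), (ix), (xi), giving sso_linked, role_editor, audit_required, quota_ok, role_admin.
Round 2 fires (ii), (iv), giving device_trusted, can_write.
Round 3 fires (x), (xii), giving token_valid, admin_console.
Round 4 fires (i), (xiii), giving cond_2, session_fresh.
Round 5 fires (viii), giving cond_1.
Derived: cond_1 (round 5), role_editor (round 1), device_trusted (round 2). can_read never appears in any round.

can_read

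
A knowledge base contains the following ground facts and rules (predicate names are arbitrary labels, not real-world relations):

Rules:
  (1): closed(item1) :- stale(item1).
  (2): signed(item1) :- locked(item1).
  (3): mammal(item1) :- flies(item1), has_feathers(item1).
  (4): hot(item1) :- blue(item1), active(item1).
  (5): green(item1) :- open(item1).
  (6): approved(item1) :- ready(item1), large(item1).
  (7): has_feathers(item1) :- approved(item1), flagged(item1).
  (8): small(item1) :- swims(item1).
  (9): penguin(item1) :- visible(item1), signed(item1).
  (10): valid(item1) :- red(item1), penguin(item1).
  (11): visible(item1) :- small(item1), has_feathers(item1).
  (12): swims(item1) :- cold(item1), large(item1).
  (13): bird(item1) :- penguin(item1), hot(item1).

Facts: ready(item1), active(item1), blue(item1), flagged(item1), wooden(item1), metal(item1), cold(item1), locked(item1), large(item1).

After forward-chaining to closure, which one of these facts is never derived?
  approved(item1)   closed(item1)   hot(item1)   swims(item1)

Round 1 fires (2), (4), (6), (12), giving signed(item1), hot(item1), approved(item1), swims(item1).
Round 2 fires (7), (8), giving has_feathers(item1), small(item1).
Round 3 fires (11), giving visible(item1).
Round 4 fires (9), giving penguin(item1).
Round 5 fires (13), giving bird(item1).
Derived: approved(item1) (round 1), hot(item1) (round 1), swims(item1) (round 1). closed(item1) never appears in any round.

closed(item1)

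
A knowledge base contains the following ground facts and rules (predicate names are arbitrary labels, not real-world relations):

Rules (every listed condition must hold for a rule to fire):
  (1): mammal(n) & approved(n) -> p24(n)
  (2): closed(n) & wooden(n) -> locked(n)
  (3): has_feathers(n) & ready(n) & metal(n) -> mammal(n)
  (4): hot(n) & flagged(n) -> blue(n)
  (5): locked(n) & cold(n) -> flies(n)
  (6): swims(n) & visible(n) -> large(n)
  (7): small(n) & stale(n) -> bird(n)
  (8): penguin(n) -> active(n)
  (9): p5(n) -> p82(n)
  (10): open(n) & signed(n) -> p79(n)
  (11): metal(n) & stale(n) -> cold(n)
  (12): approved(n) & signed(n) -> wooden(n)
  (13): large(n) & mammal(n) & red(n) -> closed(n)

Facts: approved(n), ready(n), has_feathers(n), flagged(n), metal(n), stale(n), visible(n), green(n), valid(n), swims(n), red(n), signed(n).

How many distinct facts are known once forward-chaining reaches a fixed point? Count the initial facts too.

20

Round 1 — (3), (6), (11), (12), derive mammal(n), large(n), cold(n), wooden(n).
Round 2 — (1), (13), derive p24(n), closed(n).
Round 3 — (2), derive locked(n).
Round 4 — (5), derive flies(n).
Closure: {approved(n), closed(n), cold(n), flagged(n), flies(n), green(n), has_feathers(n), large(n), locked(n), mammal(n), metal(n), p24(n), ready(n), red(n), signed(n), stale(n), swims(n), valid(n), visible(n), wooden(n)} — 20 facts.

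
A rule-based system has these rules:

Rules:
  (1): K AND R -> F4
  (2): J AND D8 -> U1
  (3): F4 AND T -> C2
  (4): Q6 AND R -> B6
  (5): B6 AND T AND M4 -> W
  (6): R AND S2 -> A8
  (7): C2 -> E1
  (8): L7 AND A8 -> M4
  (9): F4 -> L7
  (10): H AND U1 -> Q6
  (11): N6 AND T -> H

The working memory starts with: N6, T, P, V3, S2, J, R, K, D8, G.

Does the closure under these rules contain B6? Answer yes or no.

Round 1: (1) [K AND R -> F4]; (2) [J AND D8 -> U1]; (6) [R AND S2 -> A8]; (11) [N6 AND T -> H]. New: F4, U1, A8, H.
Round 2: (3) [F4 AND T -> C2]; (9) [F4 -> L7]; (10) [H AND U1 -> Q6]. New: C2, L7, Q6.
Round 3: (4) [Q6 AND R -> B6]; (7) [C2 -> E1]; (8) [L7 AND A8 -> M4]. New: B6, E1, M4.
Round 4: (5) [B6 AND T AND M4 -> W]. New: W.
B6 appears in round 3, so it is derivable.

yes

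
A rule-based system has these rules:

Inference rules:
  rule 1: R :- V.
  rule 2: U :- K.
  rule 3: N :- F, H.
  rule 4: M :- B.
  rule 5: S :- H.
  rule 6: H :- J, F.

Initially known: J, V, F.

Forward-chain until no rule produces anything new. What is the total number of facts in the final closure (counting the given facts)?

Round 1: rule 1 [R :- V.]; rule 6 [H :- J, F.]. Adds R, H.
Round 2: rule 3 [N :- F, H.]; rule 5 [S :- H.]. Adds N, S.
Closure: {F, H, J, N, R, S, V} — 7 facts.

7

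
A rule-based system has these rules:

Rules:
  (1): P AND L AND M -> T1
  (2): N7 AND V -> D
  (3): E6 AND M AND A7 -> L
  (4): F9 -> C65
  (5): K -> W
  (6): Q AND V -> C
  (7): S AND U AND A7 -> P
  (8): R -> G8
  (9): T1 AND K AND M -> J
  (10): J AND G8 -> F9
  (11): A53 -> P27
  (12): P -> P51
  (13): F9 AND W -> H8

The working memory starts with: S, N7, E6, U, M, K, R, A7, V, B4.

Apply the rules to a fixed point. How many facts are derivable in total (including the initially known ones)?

Round 1 fires (2), (3), (5), (7), (8), giving D, L, W, P, G8.
Round 2 fires (1), (12), giving T1, P51.
Round 3 fires (9), giving J.
Round 4 fires (10), giving F9.
Round 5 fires (4), (13), giving C65, H8.
Closure: {A7, B4, C65, D, E6, F9, G8, H8, J, K, L, M, N7, P, P51, R, S, T1, U, V, W} — 21 facts.

21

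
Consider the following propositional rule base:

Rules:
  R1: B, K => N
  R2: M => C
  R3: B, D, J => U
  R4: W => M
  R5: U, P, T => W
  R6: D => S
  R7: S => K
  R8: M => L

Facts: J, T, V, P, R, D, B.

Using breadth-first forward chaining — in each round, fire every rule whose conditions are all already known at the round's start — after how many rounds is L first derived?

Round 1 fires R3, R6, giving U, S.
Round 2 fires R5, R7, giving W, K.
Round 3 fires R1, R4, giving N, M.
Round 4 fires R2, R8, giving C, L.
L first appears in round 4.

4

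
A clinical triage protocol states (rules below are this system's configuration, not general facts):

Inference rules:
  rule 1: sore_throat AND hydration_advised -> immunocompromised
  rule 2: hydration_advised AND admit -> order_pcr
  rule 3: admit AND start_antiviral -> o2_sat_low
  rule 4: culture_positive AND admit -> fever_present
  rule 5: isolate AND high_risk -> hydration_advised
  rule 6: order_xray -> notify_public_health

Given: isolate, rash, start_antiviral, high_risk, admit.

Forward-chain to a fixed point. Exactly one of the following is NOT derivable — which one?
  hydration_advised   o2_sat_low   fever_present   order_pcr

Round 1: rule 3 [admit AND start_antiviral -> o2_sat_low]; rule 5 [isolate AND high_risk -> hydration_advised]. New: o2_sat_low, hydration_advised.
Round 2: rule 2 [hydration_advised AND admit -> order_pcr]. New: order_pcr.
Derived: order_pcr (round 2), hydration_advised (round 1), o2_sat_low (round 1). fever_present never appears in any round.

fever_present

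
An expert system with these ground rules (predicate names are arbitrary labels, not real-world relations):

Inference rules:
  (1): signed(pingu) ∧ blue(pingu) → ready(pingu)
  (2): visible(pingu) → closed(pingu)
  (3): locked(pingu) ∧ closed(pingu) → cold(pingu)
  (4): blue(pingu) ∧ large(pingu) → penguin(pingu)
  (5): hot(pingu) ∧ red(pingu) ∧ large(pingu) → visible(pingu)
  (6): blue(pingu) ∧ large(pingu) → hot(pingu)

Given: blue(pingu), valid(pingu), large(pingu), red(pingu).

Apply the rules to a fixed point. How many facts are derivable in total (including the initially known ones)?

[1] (4) [blue(pingu) ∧ large(pingu) → penguin(pingu)]; (6) [blue(pingu) ∧ large(pingu) → hot(pingu)]. ⇒ new: penguin(pingu), hot(pingu).
[2] (5) [hot(pingu) ∧ red(pingu) ∧ large(pingu) → visible(pingu)]. ⇒ new: visible(pingu).
[3] (2) [visible(pingu) → closed(pingu)]. ⇒ new: closed(pingu).
Closure: {blue(pingu), closed(pingu), hot(pingu), large(pingu), penguin(pingu), red(pingu), valid(pingu), visible(pingu)} — 8 facts.

8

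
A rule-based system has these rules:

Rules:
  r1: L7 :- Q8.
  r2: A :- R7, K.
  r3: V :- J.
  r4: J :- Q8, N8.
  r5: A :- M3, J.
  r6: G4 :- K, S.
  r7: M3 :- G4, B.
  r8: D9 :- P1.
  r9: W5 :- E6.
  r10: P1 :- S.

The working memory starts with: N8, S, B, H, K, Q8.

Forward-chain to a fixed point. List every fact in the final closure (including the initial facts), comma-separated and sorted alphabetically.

Round 1: r1 [L7 :- Q8.]; r4 [J :- Q8, N8.]; r6 [G4 :- K, S.]; r10 [P1 :- S.]. New: L7, J, G4, P1.
Round 2: r3 [V :- J.]; r7 [M3 :- G4, B.]; r8 [D9 :- P1.]. New: V, M3, D9.
Round 3: r5 [A :- M3, J.]. New: A.

A, B, D9, G4, H, J, K, L7, M3, N8, P1, Q8, S, V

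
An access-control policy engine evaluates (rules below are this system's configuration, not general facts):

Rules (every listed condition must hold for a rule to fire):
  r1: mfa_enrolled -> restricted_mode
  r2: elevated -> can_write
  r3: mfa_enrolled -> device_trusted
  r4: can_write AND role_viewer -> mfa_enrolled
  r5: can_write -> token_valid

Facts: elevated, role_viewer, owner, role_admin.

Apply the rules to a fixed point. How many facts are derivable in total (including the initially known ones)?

9

Round 1 — r2, derive can_write.
Round 2 — r4, r5, derive mfa_enrolled, token_valid.
Round 3 — r1, r3, derive restricted_mode, device_trusted.
Closure: {can_write, device_trusted, elevated, mfa_enrolled, owner, restricted_mode, role_admin, role_viewer, token_valid} — 9 facts.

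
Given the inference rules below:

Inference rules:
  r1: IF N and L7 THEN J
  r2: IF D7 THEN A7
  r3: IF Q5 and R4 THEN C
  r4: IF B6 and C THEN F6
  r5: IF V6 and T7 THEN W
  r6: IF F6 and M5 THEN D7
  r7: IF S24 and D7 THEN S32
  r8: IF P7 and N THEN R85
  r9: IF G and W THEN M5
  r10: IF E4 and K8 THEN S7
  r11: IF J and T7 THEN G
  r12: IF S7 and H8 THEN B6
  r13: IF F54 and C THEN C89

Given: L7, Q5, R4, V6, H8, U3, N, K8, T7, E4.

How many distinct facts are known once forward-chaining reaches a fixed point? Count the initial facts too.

20

Round 1: r1 [IF N and L7 THEN J]; r3 [IF Q5 and R4 THEN C]; r5 [IF V6 and T7 THEN W]; r10 [IF E4 and K8 THEN S7]. Adds J, C, W, S7.
Round 2: r11 [IF J and T7 THEN G]; r12 [IF S7 and H8 THEN B6]. Adds G, B6.
Round 3: r4 [IF B6 and C THEN F6]; r9 [IF G and W THEN M5]. Adds F6, M5.
Round 4: r6 [IF F6 and M5 THEN D7]. Adds D7.
Round 5: r2 [IF D7 THEN A7]. Adds A7.
Closure: {A7, B6, C, D7, E4, F6, G, H8, J, K8, L7, M5, N, Q5, R4, S7, T7, U3, V6, W} — 20 facts.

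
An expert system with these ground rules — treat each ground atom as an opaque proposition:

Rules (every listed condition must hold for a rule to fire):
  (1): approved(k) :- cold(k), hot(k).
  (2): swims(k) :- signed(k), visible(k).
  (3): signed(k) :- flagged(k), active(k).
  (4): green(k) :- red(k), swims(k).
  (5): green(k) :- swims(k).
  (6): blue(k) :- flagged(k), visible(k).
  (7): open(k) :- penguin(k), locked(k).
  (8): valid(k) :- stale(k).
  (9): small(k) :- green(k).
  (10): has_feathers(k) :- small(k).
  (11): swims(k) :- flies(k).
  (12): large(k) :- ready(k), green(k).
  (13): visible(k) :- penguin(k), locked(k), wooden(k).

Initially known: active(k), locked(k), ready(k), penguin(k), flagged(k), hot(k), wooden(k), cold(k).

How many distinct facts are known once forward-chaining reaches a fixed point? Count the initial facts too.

Round 1 — (1), (3), (7), (13), derive approved(k), signed(k), open(k), visible(k).
Round 2 — (2), (6), derive swims(k), blue(k).
Round 3 — (5), derive green(k).
Round 4 — (9), (12), derive small(k), large(k).
Round 5 — (10), derive has_feathers(k).
Closure: {active(k), approved(k), blue(k), cold(k), flagged(k), green(k), has_feathers(k), hot(k), large(k), locked(k), open(k), penguin(k), ready(k), signed(k), small(k), swims(k), visible(k), wooden(k)} — 18 facts.

18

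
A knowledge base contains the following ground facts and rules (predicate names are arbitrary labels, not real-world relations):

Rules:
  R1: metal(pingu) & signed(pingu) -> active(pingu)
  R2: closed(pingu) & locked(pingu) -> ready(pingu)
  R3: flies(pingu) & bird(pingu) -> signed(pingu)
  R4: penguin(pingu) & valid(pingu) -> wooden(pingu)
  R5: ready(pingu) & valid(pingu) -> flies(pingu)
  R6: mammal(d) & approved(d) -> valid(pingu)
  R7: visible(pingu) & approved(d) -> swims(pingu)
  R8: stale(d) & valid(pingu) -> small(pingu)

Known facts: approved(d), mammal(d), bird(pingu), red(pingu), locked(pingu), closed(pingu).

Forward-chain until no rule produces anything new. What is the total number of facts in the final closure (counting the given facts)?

10

Round 1 fires R2, R6, giving ready(pingu), valid(pingu).
Round 2 fires R5, giving flies(pingu).
Round 3 fires R3, giving signed(pingu).
Closure: {approved(d), bird(pingu), closed(pingu), flies(pingu), locked(pingu), mammal(d), ready(pingu), red(pingu), signed(pingu), valid(pingu)} — 10 facts.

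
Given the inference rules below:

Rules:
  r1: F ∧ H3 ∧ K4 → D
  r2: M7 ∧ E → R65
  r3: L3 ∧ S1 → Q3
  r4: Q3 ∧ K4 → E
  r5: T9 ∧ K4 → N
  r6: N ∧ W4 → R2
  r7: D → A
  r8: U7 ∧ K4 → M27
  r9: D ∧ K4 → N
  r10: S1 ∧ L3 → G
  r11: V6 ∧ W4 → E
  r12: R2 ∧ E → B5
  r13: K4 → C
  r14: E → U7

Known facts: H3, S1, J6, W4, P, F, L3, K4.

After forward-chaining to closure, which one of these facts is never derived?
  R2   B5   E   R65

Round 1 fires r1, r3, r10, r13, giving D, Q3, G, C.
Round 2 fires r4, r7, r9, giving E, A, N.
Round 3 fires r6, r14, giving R2, U7.
Round 4 fires r8, r12, giving M27, B5.
Derived: E (round 2), R2 (round 3), B5 (round 4). R65 never appears in any round.

R65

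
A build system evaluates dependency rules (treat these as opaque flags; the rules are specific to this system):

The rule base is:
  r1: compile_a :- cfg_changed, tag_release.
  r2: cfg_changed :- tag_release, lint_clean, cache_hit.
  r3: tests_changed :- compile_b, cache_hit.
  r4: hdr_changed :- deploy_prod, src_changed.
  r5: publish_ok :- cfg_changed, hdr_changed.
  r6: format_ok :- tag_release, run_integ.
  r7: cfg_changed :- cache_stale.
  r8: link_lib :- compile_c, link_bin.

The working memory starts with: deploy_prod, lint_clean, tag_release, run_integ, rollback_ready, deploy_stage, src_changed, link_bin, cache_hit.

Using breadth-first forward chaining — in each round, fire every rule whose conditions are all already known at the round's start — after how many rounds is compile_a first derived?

2

Round 1: r2 [cfg_changed :- tag_release, lint_clean, cache_hit.]; r4 [hdr_changed :- deploy_prod, src_changed.]; r6 [format_ok :- tag_release, run_integ.]. Adds cfg_changed, hdr_changed, format_ok.
Round 2: r1 [compile_a :- cfg_changed, tag_release.]; r5 [publish_ok :- cfg_changed, hdr_changed.]. Adds compile_a, publish_ok.
compile_a first appears in round 2.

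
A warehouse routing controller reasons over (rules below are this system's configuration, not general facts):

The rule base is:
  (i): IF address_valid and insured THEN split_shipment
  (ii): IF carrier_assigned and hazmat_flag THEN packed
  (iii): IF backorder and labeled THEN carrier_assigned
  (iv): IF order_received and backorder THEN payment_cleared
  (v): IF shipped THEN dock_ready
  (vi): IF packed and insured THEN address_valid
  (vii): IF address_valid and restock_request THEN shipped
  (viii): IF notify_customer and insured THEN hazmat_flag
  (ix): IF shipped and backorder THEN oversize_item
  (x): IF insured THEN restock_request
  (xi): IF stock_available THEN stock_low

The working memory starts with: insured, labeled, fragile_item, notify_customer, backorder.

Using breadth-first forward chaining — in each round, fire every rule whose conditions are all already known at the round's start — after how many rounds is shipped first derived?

4

[1] (iii) [IF backorder and labeled THEN carrier_assigned]; (viii) [IF notify_customer and insured THEN hazmat_flag]; (x) [IF insured THEN restock_request]. ⇒ new: carrier_assigned, hazmat_flag, restock_request.
[2] (ii) [IF carrier_assigned and hazmat_flag THEN packed]. ⇒ new: packed.
[3] (vi) [IF packed and insured THEN address_valid]. ⇒ new: address_valid.
[4] (i) [IF address_valid and insured THEN split_shipment]; (vii) [IF address_valid and restock_request THEN shipped]. ⇒ new: split_shipment, shipped.
shipped first appears in round 4.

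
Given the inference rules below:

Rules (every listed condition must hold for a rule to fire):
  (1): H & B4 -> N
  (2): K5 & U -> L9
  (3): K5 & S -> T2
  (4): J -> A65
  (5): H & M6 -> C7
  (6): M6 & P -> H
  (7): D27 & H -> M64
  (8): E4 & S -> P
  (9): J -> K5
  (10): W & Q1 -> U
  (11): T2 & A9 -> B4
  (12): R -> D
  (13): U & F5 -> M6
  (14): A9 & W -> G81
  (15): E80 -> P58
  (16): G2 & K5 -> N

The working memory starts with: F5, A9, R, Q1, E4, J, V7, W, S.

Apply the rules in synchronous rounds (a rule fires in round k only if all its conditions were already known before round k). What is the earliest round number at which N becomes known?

4

Round 1 fires (4), (8), (9), (10), (12), (14), giving A65, P, K5, U, D, G81.
Round 2 fires (2), (3), (13), giving L9, T2, M6.
Round 3 fires (6), (11), giving H, B4.
Round 4 fires (1), (5), giving N, C7.
N first appears in round 4.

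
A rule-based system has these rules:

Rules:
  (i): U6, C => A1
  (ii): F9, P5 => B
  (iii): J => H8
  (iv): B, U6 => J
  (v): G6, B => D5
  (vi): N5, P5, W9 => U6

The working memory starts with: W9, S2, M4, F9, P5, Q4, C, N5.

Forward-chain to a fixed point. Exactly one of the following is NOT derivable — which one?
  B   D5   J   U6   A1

Round 1 fires (ii), (vi), giving B, U6.
Round 2 fires (i), (iv), giving A1, J.
Round 3 fires (iii), giving H8.
Derived: J (round 2), A1 (round 2), U6 (round 1), B (round 1). D5 never appears in any round.

D5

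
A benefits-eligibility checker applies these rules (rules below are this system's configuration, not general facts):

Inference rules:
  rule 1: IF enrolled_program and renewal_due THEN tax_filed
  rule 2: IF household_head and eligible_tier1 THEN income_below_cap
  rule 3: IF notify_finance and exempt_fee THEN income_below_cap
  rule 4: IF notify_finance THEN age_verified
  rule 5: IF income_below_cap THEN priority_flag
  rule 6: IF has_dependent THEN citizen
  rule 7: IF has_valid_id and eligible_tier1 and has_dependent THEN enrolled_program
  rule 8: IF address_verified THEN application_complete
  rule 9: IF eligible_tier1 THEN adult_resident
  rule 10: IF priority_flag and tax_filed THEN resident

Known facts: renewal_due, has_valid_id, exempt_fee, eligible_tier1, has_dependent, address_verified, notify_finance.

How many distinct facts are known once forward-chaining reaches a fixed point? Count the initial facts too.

16

Round 1: rule 3 [IF notify_finance and exempt_fee THEN income_below_cap]; rule 4 [IF notify_finance THEN age_verified]; rule 6 [IF has_dependent THEN citizen]; rule 7 [IF has_valid_id and eligible_tier1 and has_dependent THEN enrolled_program]; rule 8 [IF address_verified THEN application_complete]; rule 9 [IF eligible_tier1 THEN adult_resident]. New: income_below_cap, age_verified, citizen, enrolled_program, application_complete, adult_resident.
Round 2: rule 1 [IF enrolled_program and renewal_due THEN tax_filed]; rule 5 [IF income_below_cap THEN priority_flag]. New: tax_filed, priority_flag.
Round 3: rule 10 [IF priority_flag and tax_filed THEN resident]. New: resident.
Closure: {address_verified, adult_resident, age_verified, application_complete, citizen, eligible_tier1, enrolled_program, exempt_fee, has_dependent, has_valid_id, income_below_cap, notify_finance, priority_flag, renewal_due, resident, tax_filed} — 16 facts.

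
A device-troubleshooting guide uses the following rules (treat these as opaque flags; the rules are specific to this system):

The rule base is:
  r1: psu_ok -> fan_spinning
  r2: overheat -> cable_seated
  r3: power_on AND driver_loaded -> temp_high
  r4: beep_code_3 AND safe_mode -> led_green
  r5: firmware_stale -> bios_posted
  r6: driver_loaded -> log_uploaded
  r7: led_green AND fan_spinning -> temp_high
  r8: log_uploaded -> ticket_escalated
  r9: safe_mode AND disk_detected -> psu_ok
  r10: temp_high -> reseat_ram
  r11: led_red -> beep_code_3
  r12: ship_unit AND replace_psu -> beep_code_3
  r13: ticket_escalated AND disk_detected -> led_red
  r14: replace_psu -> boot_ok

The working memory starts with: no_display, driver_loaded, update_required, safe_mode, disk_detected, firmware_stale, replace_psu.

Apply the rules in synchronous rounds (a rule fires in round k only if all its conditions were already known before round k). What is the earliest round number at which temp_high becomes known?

6

Round 1 fires r5, r6, r9, r14, giving bios_posted, log_uploaded, psu_ok, boot_ok.
Round 2 fires r1, r8, giving fan_spinning, ticket_escalated.
Round 3 fires r13, giving led_red.
Round 4 fires r11, giving beep_code_3.
Round 5 fires r4, giving led_green.
Round 6 fires r7, giving temp_high.
temp_high first appears in round 6.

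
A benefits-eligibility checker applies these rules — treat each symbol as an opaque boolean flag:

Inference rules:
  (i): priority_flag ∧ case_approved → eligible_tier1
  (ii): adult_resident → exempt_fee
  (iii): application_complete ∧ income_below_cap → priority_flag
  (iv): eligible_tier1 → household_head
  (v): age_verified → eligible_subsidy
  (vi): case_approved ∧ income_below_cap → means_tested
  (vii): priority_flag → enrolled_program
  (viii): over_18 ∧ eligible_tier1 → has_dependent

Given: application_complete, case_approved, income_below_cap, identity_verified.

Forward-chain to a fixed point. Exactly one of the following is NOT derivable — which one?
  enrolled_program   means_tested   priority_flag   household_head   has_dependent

Round 1: (iii) [application_complete ∧ income_below_cap → priority_flag]; (vi) [case_approved ∧ income_below_cap → means_tested]. Adds priority_flag, means_tested.
Round 2: (i) [priority_flag ∧ case_approved → eligible_tier1]; (vii) [priority_flag → enrolled_program]. Adds eligible_tier1, enrolled_program.
Round 3: (iv) [eligible_tier1 → household_head]. Adds household_head.
Derived: enrolled_program (round 2), household_head (round 3), priority_flag (round 1), means_tested (round 1). has_dependent never appears in any round.

has_dependent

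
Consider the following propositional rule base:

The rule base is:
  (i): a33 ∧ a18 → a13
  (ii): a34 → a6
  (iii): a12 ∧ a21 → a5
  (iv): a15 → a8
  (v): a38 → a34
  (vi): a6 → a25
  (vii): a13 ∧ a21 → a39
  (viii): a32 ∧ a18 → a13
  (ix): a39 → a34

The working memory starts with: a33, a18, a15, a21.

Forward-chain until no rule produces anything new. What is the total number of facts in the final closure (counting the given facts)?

Round 1: (i) [a33 ∧ a18 → a13]; (iv) [a15 → a8]. New: a13, a8.
Round 2: (vii) [a13 ∧ a21 → a39]. New: a39.
Round 3: (ix) [a39 → a34]. New: a34.
Round 4: (ii) [a34 → a6]. New: a6.
Round 5: (vi) [a6 → a25]. New: a25.
Closure: {a13, a15, a18, a21, a25, a33, a34, a39, a6, a8} — 10 facts.

10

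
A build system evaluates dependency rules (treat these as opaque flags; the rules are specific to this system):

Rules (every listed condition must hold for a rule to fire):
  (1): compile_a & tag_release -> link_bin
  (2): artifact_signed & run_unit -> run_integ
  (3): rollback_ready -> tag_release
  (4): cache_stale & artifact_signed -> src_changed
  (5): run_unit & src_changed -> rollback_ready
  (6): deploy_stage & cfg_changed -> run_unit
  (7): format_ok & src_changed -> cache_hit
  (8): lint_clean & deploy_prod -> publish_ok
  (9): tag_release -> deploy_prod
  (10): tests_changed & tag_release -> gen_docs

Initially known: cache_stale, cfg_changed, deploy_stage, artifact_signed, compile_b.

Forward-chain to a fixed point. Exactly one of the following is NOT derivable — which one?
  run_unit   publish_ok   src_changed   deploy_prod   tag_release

[1] (4) [cache_stale & artifact_signed -> src_changed]; (6) [deploy_stage & cfg_changed -> run_unit]. ⇒ new: src_changed, run_unit.
[2] (2) [artifact_signed & run_unit -> run_integ]; (5) [run_unit & src_changed -> rollback_ready]. ⇒ new: run_integ, rollback_ready.
[3] (3) [rollback_ready -> tag_release]. ⇒ new: tag_release.
[4] (9) [tag_release -> deploy_prod]. ⇒ new: deploy_prod.
Derived: run_unit (round 1), tag_release (round 3), deploy_prod (round 4), src_changed (round 1). publish_ok never appears in any round.

publish_ok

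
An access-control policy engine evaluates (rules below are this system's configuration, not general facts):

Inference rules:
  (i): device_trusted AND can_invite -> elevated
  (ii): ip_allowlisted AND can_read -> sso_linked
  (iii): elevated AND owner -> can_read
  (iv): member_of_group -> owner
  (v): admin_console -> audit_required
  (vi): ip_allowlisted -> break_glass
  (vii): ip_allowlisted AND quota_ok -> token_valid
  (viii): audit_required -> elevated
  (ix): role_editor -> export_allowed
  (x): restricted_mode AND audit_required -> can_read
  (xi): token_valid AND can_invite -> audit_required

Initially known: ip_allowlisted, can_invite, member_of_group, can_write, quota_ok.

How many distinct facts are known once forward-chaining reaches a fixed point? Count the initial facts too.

12

[1] (iv) [member_of_group -> owner]; (vi) [ip_allowlisted -> break_glass]; (vii) [ip_allowlisted AND quota_ok -> token_valid]. ⇒ new: owner, break_glass, token_valid.
[2] (xi) [token_valid AND can_invite -> audit_required]. ⇒ new: audit_required.
[3] (viii) [audit_required -> elevated]. ⇒ new: elevated.
[4] (iii) [elevated AND owner -> can_read]. ⇒ new: can_read.
[5] (ii) [ip_allowlisted AND can_read -> sso_linked]. ⇒ new: sso_linked.
Closure: {audit_required, break_glass, can_invite, can_read, can_write, elevated, ip_allowlisted, member_of_group, owner, quota_ok, sso_linked, token_valid} — 12 facts.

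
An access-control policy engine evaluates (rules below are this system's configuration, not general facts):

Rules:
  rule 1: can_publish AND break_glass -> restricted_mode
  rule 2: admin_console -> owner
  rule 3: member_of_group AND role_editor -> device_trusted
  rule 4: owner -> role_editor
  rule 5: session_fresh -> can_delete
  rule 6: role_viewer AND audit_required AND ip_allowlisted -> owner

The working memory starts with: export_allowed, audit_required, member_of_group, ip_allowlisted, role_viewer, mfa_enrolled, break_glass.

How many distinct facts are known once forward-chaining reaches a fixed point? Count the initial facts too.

10

Round 1: rule 6 [role_viewer AND audit_required AND ip_allowlisted -> owner]. Adds owner.
Round 2: rule 4 [owner -> role_editor]. Adds role_editor.
Round 3: rule 3 [member_of_group AND role_editor -> device_trusted]. Adds device_trusted.
Closure: {audit_required, break_glass, device_trusted, export_allowed, ip_allowlisted, member_of_group, mfa_enrolled, owner, role_editor, role_viewer} — 10 facts.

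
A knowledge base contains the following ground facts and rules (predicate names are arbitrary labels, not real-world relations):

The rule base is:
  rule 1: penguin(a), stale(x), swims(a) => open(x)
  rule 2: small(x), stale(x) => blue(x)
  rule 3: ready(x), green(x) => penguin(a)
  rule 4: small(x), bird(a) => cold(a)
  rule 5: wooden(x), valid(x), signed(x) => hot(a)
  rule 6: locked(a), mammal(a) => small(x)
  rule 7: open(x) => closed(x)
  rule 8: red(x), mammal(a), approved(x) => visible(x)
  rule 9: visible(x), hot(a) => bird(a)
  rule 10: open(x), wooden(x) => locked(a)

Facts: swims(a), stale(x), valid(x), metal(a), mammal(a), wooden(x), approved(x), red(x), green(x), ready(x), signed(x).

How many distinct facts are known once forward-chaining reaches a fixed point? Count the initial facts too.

Round 1 fires rule 3, rule 5, rule 8, giving penguin(a), hot(a), visible(x).
Round 2 fires rule 1, rule 9, giving open(x), bird(a).
Round 3 fires rule 7, rule 10, giving closed(x), locked(a).
Round 4 fires rule 6, giving small(x).
Round 5 fires rule 2, rule 4, giving blue(x), cold(a).
Closure: {approved(x), bird(a), blue(x), closed(x), cold(a), green(x), hot(a), locked(a), mammal(a), metal(a), open(x), penguin(a), ready(x), red(x), signed(x), small(x), stale(x), swims(a), valid(x), visible(x), wooden(x)} — 21 facts.

21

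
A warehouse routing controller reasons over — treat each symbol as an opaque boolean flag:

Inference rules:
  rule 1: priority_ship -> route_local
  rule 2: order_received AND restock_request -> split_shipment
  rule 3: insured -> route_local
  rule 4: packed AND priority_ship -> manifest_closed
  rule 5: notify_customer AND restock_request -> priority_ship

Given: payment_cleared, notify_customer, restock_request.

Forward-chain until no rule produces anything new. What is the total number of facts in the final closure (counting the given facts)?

5

Round 1: rule 5 [notify_customer AND restock_request -> priority_ship]. Adds priority_ship.
Round 2: rule 1 [priority_ship -> route_local]. Adds route_local.
Closure: {notify_customer, payment_cleared, priority_ship, restock_request, route_local} — 5 facts.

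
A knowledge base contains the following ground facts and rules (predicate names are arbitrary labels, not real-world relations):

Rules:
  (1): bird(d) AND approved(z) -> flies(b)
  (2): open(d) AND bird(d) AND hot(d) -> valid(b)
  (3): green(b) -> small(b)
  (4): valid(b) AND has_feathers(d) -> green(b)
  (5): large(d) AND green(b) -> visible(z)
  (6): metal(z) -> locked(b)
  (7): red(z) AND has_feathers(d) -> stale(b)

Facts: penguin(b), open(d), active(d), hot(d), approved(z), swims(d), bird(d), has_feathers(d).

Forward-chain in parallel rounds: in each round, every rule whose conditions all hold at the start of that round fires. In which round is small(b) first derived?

3

Round 1 — (1), (2), derive flies(b), valid(b).
Round 2 — (4), derive green(b).
Round 3 — (3), derive small(b).
small(b) first appears in round 3.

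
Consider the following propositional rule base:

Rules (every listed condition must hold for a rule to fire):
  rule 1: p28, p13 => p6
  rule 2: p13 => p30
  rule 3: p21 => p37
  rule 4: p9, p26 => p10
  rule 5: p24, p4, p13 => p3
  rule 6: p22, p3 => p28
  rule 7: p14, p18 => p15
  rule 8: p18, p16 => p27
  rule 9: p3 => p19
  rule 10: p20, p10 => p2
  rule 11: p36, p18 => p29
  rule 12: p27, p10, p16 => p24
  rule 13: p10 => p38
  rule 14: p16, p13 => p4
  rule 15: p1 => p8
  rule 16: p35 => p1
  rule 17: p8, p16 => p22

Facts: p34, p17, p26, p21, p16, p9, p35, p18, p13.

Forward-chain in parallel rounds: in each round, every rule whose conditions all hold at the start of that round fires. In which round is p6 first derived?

5

Round 1 fires rule 2, rule 3, rule 4, rule 8, rule 14, rule 16, giving p30, p37, p10, p27, p4, p1.
Round 2 fires rule 12, rule 13, rule 15, giving p24, p38, p8.
Round 3 fires rule 5, rule 17, giving p3, p22.
Round 4 fires rule 6, rule 9, giving p28, p19.
Round 5 fires rule 1, giving p6.
p6 first appears in round 5.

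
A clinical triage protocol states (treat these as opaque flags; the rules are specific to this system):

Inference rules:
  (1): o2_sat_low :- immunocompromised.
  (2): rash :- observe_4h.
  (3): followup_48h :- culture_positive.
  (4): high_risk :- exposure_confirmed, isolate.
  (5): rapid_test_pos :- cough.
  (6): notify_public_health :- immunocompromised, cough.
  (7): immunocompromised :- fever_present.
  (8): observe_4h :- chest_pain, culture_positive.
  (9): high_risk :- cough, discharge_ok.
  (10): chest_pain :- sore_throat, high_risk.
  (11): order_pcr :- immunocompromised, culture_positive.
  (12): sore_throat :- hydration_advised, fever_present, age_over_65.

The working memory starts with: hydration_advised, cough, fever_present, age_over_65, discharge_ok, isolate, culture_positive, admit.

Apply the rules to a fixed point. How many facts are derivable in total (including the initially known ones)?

Round 1: (3) [followup_48h :- culture_positive.]; (5) [rapid_test_pos :- cough.]; (7) [immunocompromised :- fever_present.]; (9) [high_risk :- cough, discharge_ok.]; (12) [sore_throat :- hydration_advised, fever_present, age_over_65.]. Adds followup_48h, rapid_test_pos, immunocompromised, high_risk, sore_throat.
Round 2: (1) [o2_sat_low :- immunocompromised.]; (6) [notify_public_health :- immunocompromised, cough.]; (10) [chest_pain :- sore_throat, high_risk.]; (11) [order_pcr :- immunocompromised, culture_positive.]. Adds o2_sat_low, notify_public_health, chest_pain, order_pcr.
Round 3: (8) [observe_4h :- chest_pain, culture_positive.]. Adds observe_4h.
Round 4: (2) [rash :- observe_4h.]. Adds rash.
Closure: {admit, age_over_65, chest_pain, cough, culture_positive, discharge_ok, fever_present, followup_48h, high_risk, hydration_advised, immunocompromised, isolate, notify_public_health, o2_sat_low, observe_4h, order_pcr, rapid_test_pos, rash, sore_throat} — 19 facts.

19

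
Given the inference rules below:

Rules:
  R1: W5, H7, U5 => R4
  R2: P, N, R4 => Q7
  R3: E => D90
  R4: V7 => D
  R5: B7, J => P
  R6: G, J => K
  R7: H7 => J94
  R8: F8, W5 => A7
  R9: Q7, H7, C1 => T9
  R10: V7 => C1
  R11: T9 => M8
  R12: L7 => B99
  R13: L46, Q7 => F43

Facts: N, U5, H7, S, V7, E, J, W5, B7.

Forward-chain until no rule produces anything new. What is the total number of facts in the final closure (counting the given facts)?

18

Round 1: R1 [W5, H7, U5 => R4]; R3 [E => D90]; R4 [V7 => D]; R5 [B7, J => P]; R7 [H7 => J94]; R10 [V7 => C1]. New: R4, D90, D, P, J94, C1.
Round 2: R2 [P, N, R4 => Q7]. New: Q7.
Round 3: R9 [Q7, H7, C1 => T9]. New: T9.
Round 4: R11 [T9 => M8]. New: M8.
Closure: {B7, C1, D, D90, E, H7, J, J94, M8, N, P, Q7, R4, S, T9, U5, V7, W5} — 18 facts.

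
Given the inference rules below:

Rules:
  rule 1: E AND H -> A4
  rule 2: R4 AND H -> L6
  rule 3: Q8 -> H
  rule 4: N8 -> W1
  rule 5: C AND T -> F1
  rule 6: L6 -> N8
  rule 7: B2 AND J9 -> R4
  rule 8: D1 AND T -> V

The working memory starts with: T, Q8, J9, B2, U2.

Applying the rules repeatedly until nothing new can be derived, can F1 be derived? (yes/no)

no

Round 1: rule 3 [Q8 -> H]; rule 7 [B2 AND J9 -> R4]. New: H, R4.
Round 2: rule 2 [R4 AND H -> L6]. New: L6.
Round 3: rule 6 [L6 -> N8]. New: N8.
Round 4: rule 4 [N8 -> W1]. New: W1.
Fixed point reached. F1 is concluded only by rule 5; rule 5 needs C (never derived).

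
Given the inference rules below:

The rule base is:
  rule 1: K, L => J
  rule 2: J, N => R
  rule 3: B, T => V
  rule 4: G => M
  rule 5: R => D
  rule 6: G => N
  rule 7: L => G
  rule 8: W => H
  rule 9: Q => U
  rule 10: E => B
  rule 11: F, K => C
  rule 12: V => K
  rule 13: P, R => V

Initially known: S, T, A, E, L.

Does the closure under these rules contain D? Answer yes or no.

[1] rule 7 [L => G]; rule 10 [E => B]. ⇒ new: G, B.
[2] rule 3 [B, T => V]; rule 4 [G => M]; rule 6 [G => N]. ⇒ new: V, M, N.
[3] rule 12 [V => K]. ⇒ new: K.
[4] rule 1 [K, L => J]. ⇒ new: J.
[5] rule 2 [J, N => R]. ⇒ new: R.
[6] rule 5 [R => D]. ⇒ new: D.
D appears in round 6, so it is derivable.

yes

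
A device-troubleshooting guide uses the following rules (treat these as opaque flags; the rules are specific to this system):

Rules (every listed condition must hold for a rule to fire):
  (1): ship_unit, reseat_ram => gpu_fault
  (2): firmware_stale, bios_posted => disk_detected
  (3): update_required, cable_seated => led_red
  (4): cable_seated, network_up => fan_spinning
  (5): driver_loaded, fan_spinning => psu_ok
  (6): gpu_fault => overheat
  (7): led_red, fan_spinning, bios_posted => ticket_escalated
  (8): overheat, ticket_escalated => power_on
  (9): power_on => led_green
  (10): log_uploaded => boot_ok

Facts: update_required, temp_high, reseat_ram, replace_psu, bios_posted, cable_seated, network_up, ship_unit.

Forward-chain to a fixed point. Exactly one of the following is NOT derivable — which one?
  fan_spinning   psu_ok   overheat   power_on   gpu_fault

Round 1: (1) [ship_unit, reseat_ram => gpu_fault]; (3) [update_required, cable_seated => led_red]; (4) [cable_seated, network_up => fan_spinning]. Adds gpu_fault, led_red, fan_spinning.
Round 2: (6) [gpu_fault => overheat]; (7) [led_red, fan_spinning, bios_posted => ticket_escalated]. Adds overheat, ticket_escalated.
Round 3: (8) [overheat, ticket_escalated => power_on]. Adds power_on.
Round 4: (9) [power_on => led_green]. Adds led_green.
Derived: gpu_fault (round 1), power_on (round 3), overheat (round 2), fan_spinning (round 1). psu_ok never appears in any round.

psu_ok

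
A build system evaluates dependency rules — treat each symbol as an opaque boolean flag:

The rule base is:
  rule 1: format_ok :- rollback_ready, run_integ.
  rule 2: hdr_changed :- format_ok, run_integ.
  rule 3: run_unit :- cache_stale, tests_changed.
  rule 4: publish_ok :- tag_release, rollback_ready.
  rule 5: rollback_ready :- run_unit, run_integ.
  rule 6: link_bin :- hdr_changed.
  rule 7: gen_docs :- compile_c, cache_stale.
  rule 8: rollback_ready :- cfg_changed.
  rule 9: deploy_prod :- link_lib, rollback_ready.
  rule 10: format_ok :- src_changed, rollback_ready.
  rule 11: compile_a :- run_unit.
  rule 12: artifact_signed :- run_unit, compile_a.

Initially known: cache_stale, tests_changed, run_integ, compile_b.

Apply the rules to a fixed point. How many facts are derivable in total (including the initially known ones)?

Round 1: rule 3 [run_unit :- cache_stale, tests_changed.]. New: run_unit.
Round 2: rule 5 [rollback_ready :- run_unit, run_integ.]; rule 11 [compile_a :- run_unit.]. New: rollback_ready, compile_a.
Round 3: rule 1 [format_ok :- rollback_ready, run_integ.]; rule 12 [artifact_signed :- run_unit, compile_a.]. New: format_ok, artifact_signed.
Round 4: rule 2 [hdr_changed :- format_ok, run_integ.]. New: hdr_changed.
Round 5: rule 6 [link_bin :- hdr_changed.]. New: link_bin.
Closure: {artifact_signed, cache_stale, compile_a, compile_b, format_ok, hdr_changed, link_bin, rollback_ready, run_integ, run_unit, tests_changed} — 11 facts.

11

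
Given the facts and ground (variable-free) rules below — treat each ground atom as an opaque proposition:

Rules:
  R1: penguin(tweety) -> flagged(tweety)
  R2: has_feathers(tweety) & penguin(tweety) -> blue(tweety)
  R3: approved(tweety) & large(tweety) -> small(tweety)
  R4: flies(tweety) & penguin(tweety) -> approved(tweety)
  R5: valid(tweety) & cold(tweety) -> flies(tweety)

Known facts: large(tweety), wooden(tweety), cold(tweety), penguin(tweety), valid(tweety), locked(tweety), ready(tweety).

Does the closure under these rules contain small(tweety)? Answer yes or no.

yes

Round 1: R1 [penguin(tweety) -> flagged(tweety)]; R5 [valid(tweety) & cold(tweety) -> flies(tweety)]. Adds flagged(tweety), flies(tweety).
Round 2: R4 [flies(tweety) & penguin(tweety) -> approved(tweety)]. Adds approved(tweety).
Round 3: R3 [approved(tweety) & large(tweety) -> small(tweety)]. Adds small(tweety).
small(tweety) appears in round 3, so it is derivable.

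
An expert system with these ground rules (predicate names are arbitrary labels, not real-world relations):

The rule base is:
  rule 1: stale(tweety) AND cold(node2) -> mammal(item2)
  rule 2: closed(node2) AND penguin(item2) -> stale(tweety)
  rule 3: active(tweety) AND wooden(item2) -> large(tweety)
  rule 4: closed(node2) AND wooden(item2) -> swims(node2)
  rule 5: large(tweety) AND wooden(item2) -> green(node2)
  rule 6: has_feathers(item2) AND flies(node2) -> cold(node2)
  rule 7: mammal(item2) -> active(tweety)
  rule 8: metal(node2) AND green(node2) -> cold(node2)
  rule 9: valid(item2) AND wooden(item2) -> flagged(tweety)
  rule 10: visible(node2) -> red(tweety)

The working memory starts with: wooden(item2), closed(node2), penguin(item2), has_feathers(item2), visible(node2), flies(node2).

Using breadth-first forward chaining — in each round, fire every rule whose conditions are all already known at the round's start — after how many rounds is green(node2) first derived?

Round 1: rule 2 [closed(node2) AND penguin(item2) -> stale(tweety)]; rule 4 [closed(node2) AND wooden(item2) -> swims(node2)]; rule 6 [has_feathers(item2) AND flies(node2) -> cold(node2)]; rule 10 [visible(node2) -> red(tweety)]. Adds stale(tweety), swims(node2), cold(node2), red(tweety).
Round 2: rule 1 [stale(tweety) AND cold(node2) -> mammal(item2)]. Adds mammal(item2).
Round 3: rule 7 [mammal(item2) -> active(tweety)]. Adds active(tweety).
Round 4: rule 3 [active(tweety) AND wooden(item2) -> large(tweety)]. Adds large(tweety).
Round 5: rule 5 [large(tweety) AND wooden(item2) -> green(node2)]. Adds green(node2).
green(node2) first appears in round 5.

5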